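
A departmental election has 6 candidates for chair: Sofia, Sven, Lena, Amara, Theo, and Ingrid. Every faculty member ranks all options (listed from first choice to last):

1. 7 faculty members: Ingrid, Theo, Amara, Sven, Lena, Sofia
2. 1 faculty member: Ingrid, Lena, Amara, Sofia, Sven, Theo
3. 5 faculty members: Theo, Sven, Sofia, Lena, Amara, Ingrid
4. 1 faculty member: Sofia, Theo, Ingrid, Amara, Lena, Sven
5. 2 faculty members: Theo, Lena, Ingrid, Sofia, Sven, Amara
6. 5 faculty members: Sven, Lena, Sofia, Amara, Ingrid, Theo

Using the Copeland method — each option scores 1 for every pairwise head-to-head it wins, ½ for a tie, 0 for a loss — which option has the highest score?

Theo

Sofia: beats Amara and Ingrid; loses to Sven, Lena, and Theo → score 2.
Sven: beats Sofia, Lena, and Amara; loses to Theo and Ingrid → score 3.
Lena: beats Sofia, Amara, and Ingrid; loses to Sven and Theo → score 3.
Amara: loses to Sofia, Sven, Lena, Theo, and Ingrid → score 0.
Theo: beats Sofia, Sven, Lena, and Amara; loses to Ingrid → score 4.
Ingrid: beats Sven, Amara, and Theo; loses to Sofia and Lena → score 3.
Theo has the best pairwise record.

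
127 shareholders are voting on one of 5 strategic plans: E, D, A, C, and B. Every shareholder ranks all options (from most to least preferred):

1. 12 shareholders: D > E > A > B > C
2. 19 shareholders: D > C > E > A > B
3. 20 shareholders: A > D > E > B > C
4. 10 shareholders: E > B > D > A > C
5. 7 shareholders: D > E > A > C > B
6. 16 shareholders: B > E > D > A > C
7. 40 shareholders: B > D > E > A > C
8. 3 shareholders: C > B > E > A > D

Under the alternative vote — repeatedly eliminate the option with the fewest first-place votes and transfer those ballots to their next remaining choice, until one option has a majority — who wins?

Round 1: E 10, D 38, A 20, C 3, B 56. Eliminate C.
Round 2: E 10, D 38, A 20, B 59. Eliminate E.
Round 3: D 38, A 20, B 69. B has a majority.

B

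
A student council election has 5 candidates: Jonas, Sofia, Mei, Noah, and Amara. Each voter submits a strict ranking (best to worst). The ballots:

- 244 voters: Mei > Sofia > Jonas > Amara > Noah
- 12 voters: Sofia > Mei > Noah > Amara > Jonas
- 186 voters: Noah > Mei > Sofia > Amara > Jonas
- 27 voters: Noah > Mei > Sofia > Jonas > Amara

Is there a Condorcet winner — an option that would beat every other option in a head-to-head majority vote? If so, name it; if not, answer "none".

Mei

Mei vs Jonas: 469–0 for Mei.
Mei vs Sofia: 457–12 for Mei.
Mei vs Noah: 256–213 for Mei.
Mei vs Amara: 469–0 for Mei.
Mei beats every other option head-to-head.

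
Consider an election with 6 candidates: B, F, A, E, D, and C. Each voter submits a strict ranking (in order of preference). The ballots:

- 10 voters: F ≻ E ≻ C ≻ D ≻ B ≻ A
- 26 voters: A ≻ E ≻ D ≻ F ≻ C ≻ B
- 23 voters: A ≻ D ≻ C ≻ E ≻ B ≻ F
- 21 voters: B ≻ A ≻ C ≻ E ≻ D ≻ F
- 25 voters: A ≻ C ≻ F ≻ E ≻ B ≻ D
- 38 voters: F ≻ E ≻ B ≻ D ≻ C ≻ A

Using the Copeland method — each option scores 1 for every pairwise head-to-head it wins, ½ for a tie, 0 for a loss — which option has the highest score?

A

B: beats D; loses to F, A, E, and C → score 1.
F: beats B, E, D, and C; loses to A → score 4.
A: beats B, F, E, D, and C → score 5.
E: beats B, D, and C; loses to F and A → score 3.
D: beats C; loses to B, F, A, and E → score 1.
C: beats B; loses to F, A, E, and D → score 1.
A has the best pairwise record.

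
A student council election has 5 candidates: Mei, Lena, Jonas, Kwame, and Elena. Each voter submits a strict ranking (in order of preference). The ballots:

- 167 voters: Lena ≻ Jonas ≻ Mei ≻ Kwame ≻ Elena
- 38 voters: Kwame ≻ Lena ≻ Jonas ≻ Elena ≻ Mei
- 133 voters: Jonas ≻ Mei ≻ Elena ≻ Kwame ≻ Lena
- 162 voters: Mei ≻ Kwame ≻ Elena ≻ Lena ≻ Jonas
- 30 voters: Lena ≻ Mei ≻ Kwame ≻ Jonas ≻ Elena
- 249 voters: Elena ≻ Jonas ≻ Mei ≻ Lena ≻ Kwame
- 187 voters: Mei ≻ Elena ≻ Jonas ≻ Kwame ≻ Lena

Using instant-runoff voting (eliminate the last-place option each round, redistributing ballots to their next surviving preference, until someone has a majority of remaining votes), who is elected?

Mei

Round 1: Mei 349, Lena 197, Jonas 133, Kwame 38, Elena 249. Eliminate Kwame.
Round 2: Mei 349, Lena 235, Jonas 133, Elena 249. Eliminate Jonas.
Round 3: Mei 482, Lena 235, Elena 249. Eliminate Lena.
Round 4: Mei 679, Elena 287. Mei has a majority.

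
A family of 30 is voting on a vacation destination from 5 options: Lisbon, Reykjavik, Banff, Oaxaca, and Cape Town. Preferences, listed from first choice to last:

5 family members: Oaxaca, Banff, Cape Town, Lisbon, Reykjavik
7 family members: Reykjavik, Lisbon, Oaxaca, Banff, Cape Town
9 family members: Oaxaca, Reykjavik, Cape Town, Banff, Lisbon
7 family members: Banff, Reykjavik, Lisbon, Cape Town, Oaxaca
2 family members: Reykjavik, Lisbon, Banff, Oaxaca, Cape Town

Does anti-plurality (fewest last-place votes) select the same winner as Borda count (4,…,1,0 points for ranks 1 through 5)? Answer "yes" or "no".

no

Anti-plurality — last-place votes: Lisbon 9, Reykjavik 5, Banff 0, Oaxaca 7, Cape Town 9. Winner: Banff.
Borda — scores: Lisbon 46, Reykjavik 84, Banff 63, Oaxaca 72, Cape Town 35. Winner: Reykjavik.
The two methods disagree.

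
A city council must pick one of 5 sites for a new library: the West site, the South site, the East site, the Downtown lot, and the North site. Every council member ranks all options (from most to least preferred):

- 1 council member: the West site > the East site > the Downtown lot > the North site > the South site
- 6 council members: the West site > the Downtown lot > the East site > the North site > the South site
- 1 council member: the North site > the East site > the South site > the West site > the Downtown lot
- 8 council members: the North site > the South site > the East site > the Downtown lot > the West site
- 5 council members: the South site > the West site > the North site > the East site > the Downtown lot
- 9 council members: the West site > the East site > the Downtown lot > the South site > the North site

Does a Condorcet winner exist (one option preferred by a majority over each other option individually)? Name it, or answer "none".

the West site

the West site vs the South site: 16–14 for the West site.
the West site vs the East site: 21–9 for the West site.
the West site vs the Downtown lot: 22–8 for the West site.
the West site vs the North site: 21–9 for the West site.
the West site beats every other option head-to-head.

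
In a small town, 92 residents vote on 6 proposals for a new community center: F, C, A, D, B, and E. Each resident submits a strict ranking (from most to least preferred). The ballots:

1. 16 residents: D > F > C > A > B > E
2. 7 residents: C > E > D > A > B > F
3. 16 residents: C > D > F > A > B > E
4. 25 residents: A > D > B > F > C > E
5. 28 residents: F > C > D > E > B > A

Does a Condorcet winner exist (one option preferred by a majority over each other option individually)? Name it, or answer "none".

none

Checking pairwise contests:
D beats F 64–28.
F beats C 69–23.
F beats A 60–32.
C beats D 51–41.
F beats B 60–32.
F beats E 85–7.
Every option loses at least one head-to-head, so there is no Condorcet winner.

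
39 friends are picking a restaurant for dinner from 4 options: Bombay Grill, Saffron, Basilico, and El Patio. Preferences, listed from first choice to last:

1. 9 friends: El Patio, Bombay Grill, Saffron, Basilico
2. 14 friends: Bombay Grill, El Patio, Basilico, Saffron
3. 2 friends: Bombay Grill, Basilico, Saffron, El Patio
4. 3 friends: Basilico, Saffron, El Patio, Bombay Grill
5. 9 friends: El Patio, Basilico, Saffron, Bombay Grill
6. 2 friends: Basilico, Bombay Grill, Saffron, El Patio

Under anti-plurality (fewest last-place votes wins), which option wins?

El Patio

Last-place votes: Bombay Grill 12, Saffron 14, Basilico 9, El Patio 4.
El Patio is ranked last by the fewest voters, so El Patio wins.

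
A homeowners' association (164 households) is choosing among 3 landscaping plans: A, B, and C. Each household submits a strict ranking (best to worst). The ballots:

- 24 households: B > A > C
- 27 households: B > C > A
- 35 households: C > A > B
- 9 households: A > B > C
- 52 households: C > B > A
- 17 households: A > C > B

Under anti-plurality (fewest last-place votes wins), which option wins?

C

Last-place votes: A 79, B 52, C 33.
C is ranked last by the fewest voters, so C wins.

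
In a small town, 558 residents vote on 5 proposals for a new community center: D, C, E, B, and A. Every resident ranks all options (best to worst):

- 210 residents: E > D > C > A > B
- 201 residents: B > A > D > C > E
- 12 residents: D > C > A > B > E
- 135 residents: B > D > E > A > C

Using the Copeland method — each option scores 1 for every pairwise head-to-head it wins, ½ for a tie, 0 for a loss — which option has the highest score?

D: beats C, E, and A; loses to B → score 3.
C: loses to D, E, B, and A → score 0.
E: beats C and A; loses to D and B → score 2.
B: beats D, C, E, and A → score 4.
A: beats C; loses to D, E, and B → score 1.
B has the best pairwise record.

B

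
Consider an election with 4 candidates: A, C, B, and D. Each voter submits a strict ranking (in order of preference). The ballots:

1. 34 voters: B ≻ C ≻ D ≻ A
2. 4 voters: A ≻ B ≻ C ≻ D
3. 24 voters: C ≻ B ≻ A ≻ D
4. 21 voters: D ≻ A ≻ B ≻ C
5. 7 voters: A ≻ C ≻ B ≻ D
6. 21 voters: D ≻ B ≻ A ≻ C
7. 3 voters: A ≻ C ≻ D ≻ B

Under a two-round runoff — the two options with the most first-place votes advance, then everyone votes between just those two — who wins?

Round 1 first-place votes: A 14, C 24, B 34, D 42.
D and B advance.
Runoff: D is preferred to B by 45 voters; B by 69.
B wins the runoff.

B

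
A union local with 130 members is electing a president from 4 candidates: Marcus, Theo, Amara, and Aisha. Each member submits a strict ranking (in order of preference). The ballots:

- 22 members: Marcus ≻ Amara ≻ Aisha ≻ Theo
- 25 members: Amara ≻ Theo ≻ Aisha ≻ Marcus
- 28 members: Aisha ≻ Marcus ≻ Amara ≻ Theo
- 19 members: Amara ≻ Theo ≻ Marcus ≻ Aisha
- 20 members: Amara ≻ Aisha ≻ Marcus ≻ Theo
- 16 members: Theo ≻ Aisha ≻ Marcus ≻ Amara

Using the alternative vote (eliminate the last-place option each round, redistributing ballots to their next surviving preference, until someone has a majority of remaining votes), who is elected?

Amara

Round 1: Marcus 22, Theo 16, Amara 64, Aisha 28. Eliminate Theo.
Round 2: Marcus 22, Amara 64, Aisha 44. Eliminate Marcus.
Round 3: Amara 86, Aisha 44. Amara has a majority.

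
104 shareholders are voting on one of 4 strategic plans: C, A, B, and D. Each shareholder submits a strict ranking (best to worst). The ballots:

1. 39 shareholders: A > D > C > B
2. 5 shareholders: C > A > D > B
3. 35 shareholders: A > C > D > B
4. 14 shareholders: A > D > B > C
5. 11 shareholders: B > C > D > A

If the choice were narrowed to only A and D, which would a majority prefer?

A

Voters preferring A to D: 93; preferring D to A: 11.
A wins the head-to-head.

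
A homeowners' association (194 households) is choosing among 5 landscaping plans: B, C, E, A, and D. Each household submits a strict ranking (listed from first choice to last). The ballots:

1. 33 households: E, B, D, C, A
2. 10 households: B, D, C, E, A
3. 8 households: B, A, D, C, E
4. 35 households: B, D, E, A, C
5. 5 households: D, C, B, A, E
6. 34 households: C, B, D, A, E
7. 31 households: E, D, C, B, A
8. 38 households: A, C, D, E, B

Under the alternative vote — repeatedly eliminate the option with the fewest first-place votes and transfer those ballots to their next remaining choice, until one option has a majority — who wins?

E

Round 1: B 53, C 34, E 64, A 38, D 5. Eliminate D.
Round 2: B 53, C 39, E 64, A 38. Eliminate A.
Round 3: B 53, C 77, E 64. Eliminate B.
Round 4: C 95, E 99. E has a majority.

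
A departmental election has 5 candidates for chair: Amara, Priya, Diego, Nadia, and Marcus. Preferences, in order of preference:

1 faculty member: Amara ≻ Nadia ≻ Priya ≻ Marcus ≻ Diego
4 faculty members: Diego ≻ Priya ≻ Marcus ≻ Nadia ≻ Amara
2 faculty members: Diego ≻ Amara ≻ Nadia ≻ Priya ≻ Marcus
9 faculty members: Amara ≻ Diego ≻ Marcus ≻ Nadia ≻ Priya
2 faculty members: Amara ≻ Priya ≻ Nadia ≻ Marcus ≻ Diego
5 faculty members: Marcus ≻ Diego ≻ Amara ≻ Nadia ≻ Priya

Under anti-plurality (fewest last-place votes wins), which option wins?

Last-place votes: Amara 4, Priya 14, Diego 3, Nadia 0, Marcus 2.
Nadia is ranked last by the fewest voters, so Nadia wins.

Nadia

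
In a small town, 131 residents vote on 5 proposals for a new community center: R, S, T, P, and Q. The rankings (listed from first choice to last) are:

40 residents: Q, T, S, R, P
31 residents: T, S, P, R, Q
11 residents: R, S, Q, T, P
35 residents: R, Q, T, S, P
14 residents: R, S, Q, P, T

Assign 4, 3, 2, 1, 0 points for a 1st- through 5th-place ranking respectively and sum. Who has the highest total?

T

R: 40·1 + 31·1 + 11·4 + 35·4 + 14·4 = 311
S: 40·2 + 31·3 + 11·3 + 35·1 + 14·3 = 283
T: 40·3 + 31·4 + 11·1 + 35·2 + 14·0 = 325
P: 40·0 + 31·2 + 11·0 + 35·0 + 14·1 = 76
Q: 40·4 + 31·0 + 11·2 + 35·3 + 14·2 = 315
T has the highest Borda score (325).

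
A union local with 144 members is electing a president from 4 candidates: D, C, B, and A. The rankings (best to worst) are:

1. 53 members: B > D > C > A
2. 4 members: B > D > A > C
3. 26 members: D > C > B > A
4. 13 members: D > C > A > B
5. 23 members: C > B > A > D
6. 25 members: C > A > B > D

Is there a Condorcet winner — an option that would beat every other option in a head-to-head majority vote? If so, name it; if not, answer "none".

Checking pairwise contests:
B beats D 105–39.
D beats C 96–48.
C beats B 87–57.
D beats A 96–48.
Every option loses at least one head-to-head, so there is no Condorcet winner.

none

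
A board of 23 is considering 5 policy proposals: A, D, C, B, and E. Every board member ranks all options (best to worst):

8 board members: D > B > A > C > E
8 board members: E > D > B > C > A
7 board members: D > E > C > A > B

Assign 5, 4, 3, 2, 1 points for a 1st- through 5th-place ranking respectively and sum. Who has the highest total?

A: 8·3 + 8·1 + 7·2 = 46
D: 8·5 + 8·4 + 7·5 = 107
C: 8·2 + 8·2 + 7·3 = 53
B: 8·4 + 8·3 + 7·1 = 63
E: 8·1 + 8·5 + 7·4 = 76
D has the highest Borda score (107).

D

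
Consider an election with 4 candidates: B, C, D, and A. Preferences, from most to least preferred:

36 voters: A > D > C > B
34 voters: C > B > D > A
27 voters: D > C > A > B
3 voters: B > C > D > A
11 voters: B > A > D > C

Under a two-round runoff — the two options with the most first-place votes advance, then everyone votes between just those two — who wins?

C

Round 1 first-place votes: B 14, C 34, D 27, A 36.
A and C advance.
Runoff: A is preferred to C by 47 voters; C by 64.
C wins the runoff.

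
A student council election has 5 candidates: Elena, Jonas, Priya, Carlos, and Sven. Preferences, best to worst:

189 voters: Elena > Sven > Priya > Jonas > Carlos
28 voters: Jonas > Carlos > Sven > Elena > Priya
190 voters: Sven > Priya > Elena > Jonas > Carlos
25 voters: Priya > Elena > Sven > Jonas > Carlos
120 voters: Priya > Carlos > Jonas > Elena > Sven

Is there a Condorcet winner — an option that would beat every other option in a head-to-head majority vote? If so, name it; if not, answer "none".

none

Checking pairwise contests:
Priya beats Elena 335–217.
Elena beats Jonas 404–148.
Sven beats Priya 407–145.
Elena beats Carlos 404–148.
Elena beats Sven 334–218.
Every option loses at least one head-to-head, so there is no Condorcet winner.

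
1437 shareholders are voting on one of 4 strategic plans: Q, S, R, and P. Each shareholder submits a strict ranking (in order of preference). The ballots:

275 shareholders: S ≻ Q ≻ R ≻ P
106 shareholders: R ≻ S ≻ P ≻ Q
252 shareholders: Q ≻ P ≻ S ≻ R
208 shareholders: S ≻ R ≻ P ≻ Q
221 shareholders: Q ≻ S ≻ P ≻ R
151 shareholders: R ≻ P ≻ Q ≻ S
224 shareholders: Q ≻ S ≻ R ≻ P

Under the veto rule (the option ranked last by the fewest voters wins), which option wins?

S

Last-place votes: Q 314, S 151, R 473, P 499.
S is ranked last by the fewest voters, so S wins.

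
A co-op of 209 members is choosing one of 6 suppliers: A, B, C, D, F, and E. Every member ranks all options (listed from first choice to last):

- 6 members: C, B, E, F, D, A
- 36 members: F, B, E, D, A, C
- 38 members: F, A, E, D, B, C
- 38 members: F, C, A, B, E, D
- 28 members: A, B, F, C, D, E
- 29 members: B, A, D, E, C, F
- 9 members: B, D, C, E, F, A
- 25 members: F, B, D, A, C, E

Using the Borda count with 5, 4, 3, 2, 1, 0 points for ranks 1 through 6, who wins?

A: 6·0 + 36·1 + 38·4 + 38·3 + 28·5 + 29·4 + 9·0 + 25·2 = 608
B: 6·4 + 36·4 + 38·1 + 38·2 + 28·4 + 29·5 + 9·5 + 25·4 = 684
C: 6·5 + 36·0 + 38·0 + 38·4 + 28·2 + 29·1 + 9·3 + 25·1 = 319
D: 6·1 + 36·2 + 38·2 + 38·0 + 28·1 + 29·3 + 9·4 + 25·3 = 380
F: 6·2 + 36·5 + 38·5 + 38·5 + 28·3 + 29·0 + 9·1 + 25·5 = 790
E: 6·3 + 36·3 + 38·3 + 38·1 + 28·0 + 29·2 + 9·2 + 25·0 = 354
F has the highest Borda score (790).

F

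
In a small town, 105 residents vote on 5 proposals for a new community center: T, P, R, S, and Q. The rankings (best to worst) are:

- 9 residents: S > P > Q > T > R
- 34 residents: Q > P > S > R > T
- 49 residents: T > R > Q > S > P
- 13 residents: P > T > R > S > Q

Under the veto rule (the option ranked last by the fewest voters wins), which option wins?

Last-place votes: T 34, P 49, R 9, S 0, Q 13.
S is ranked last by the fewest voters, so S wins.

S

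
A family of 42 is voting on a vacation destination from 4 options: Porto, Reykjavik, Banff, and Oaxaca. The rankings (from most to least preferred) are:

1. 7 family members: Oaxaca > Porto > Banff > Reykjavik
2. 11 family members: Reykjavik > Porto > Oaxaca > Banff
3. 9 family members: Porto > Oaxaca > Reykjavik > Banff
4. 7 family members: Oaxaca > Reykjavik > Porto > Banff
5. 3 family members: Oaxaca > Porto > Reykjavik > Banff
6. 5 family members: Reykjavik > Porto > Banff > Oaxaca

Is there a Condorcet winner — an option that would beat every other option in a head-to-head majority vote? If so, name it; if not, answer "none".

Checking pairwise contests:
Reykjavik beats Porto 23–19.
Oaxaca beats Reykjavik 26–16.
Porto beats Banff 42–0.
Porto beats Oaxaca 25–17.
Every option loses at least one head-to-head, so there is no Condorcet winner.

none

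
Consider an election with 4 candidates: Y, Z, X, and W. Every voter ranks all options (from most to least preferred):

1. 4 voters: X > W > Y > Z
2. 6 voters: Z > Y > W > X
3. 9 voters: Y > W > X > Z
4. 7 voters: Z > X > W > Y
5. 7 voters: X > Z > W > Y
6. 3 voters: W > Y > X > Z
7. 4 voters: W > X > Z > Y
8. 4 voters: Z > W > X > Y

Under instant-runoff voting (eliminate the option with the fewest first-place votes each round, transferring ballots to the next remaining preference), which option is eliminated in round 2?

Y

Round 1: Y 9, Z 17, X 11, W 7. Eliminate W.
Round 2: Y 12, Z 17, X 15. Eliminate Y.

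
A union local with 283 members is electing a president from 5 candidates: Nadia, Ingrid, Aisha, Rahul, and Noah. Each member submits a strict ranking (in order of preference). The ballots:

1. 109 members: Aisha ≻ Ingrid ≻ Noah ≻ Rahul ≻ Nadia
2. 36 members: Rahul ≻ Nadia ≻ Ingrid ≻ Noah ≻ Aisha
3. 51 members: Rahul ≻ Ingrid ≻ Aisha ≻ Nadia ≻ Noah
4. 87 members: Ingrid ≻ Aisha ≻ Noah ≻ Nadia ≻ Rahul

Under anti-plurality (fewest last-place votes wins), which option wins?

Ingrid

Last-place votes: Nadia 109, Ingrid 0, Aisha 36, Rahul 87, Noah 51.
Ingrid is ranked last by the fewest voters, so Ingrid wins.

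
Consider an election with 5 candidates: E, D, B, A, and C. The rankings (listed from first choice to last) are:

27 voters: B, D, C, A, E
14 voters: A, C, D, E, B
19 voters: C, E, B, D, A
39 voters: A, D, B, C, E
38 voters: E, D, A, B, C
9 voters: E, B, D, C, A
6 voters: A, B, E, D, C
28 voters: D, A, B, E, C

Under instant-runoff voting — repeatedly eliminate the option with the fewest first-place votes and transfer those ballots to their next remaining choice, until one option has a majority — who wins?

Round 1: E 47, D 28, B 27, A 59, C 19. Eliminate C.
Round 2: E 66, D 28, B 27, A 59. Eliminate B.
Round 3: E 66, D 55, A 59. Eliminate D.
Round 4: E 66, A 114. A has a majority.

A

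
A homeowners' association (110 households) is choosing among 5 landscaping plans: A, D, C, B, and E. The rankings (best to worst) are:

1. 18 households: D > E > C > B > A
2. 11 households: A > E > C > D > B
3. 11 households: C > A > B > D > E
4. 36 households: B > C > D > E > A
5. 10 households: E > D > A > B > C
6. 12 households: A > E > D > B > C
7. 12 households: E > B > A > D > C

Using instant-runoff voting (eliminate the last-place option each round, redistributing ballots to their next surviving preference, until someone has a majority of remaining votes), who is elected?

Round 1: A 23, D 18, C 11, B 36, E 22. Eliminate C.
Round 2: A 34, D 18, B 36, E 22. Eliminate D.
Round 3: A 34, B 36, E 40. Eliminate A.
Round 4: B 47, E 63. E has a majority.

E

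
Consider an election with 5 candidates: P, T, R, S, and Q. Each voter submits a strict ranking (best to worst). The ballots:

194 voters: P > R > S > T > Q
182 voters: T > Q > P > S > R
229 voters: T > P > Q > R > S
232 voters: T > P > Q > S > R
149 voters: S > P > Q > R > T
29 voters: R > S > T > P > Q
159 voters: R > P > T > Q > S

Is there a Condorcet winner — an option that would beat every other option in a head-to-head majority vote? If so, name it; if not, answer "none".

T vs P: 672–502 for T.
T vs R: 643–531 for T.
T vs S: 802–372 for T.
T vs Q: 1025–149 for T.
T beats every other option head-to-head.

T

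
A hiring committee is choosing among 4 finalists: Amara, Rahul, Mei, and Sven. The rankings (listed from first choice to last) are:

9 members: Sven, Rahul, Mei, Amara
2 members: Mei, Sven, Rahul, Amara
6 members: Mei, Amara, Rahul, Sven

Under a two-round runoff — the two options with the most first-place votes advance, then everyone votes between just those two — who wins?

Round 1 first-place votes: Amara 0, Rahul 0, Mei 8, Sven 9.
Sven and Mei advance.
Runoff: Sven is preferred to Mei by 9 voters; Mei by 8.
Sven wins the runoff.

Sven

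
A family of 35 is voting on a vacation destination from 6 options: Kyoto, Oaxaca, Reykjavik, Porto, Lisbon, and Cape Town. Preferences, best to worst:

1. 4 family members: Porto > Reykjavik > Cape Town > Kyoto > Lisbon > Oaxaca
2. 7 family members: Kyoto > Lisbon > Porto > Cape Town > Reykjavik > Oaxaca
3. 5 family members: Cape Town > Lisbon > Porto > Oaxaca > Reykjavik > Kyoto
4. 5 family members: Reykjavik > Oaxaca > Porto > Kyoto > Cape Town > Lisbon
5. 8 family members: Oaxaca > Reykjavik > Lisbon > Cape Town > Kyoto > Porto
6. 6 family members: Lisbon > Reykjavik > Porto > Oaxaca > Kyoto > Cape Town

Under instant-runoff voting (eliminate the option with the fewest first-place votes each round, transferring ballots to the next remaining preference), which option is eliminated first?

Porto

Round 1: Kyoto 7, Oaxaca 8, Reykjavik 5, Porto 4, Lisbon 6, Cape Town 5. Eliminate Porto.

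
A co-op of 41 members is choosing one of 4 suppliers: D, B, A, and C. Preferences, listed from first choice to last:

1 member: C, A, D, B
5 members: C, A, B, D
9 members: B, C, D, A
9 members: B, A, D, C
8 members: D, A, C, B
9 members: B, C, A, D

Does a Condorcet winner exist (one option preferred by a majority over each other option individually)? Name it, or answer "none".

B vs D: 32–9 for B.
B vs A: 27–14 for B.
B vs C: 27–14 for B.
B beats every other option head-to-head.

B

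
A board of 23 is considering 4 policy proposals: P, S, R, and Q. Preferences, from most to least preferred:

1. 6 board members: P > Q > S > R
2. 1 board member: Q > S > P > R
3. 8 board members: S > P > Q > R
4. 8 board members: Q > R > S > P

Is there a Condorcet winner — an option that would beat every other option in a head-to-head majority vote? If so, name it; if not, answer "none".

Checking pairwise contests:
S beats P 17–6.
Q beats S 15–8.
P beats R 15–8.
P beats Q 14–9.
Every option loses at least one head-to-head, so there is no Condorcet winner.

none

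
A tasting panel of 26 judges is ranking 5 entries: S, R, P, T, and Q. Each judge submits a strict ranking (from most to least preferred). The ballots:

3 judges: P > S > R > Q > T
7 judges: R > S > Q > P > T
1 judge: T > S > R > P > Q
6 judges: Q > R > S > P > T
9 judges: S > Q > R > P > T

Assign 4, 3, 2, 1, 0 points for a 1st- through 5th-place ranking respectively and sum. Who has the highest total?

S: 3·3 + 7·3 + 1·3 + 6·2 + 9·4 = 81
R: 3·2 + 7·4 + 1·2 + 6·3 + 9·2 = 72
P: 3·4 + 7·1 + 1·1 + 6·1 + 9·1 = 35
T: 3·0 + 7·0 + 1·4 + 6·0 + 9·0 = 4
Q: 3·1 + 7·2 + 1·0 + 6·4 + 9·3 = 68
S has the highest Borda score (81).

S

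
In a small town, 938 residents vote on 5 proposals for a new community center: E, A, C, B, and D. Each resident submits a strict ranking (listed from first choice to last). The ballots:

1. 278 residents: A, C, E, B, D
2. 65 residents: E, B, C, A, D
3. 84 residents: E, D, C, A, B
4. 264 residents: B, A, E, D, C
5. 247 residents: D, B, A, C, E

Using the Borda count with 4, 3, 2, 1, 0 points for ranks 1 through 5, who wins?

E: 278·2 + 65·4 + 84·4 + 264·2 + 247·0 = 1680
A: 278·4 + 65·1 + 84·1 + 264·3 + 247·2 = 2547
C: 278·3 + 65·2 + 84·2 + 264·0 + 247·1 = 1379
B: 278·1 + 65·3 + 84·0 + 264·4 + 247·3 = 2270
D: 278·0 + 65·0 + 84·3 + 264·1 + 247·4 = 1504
A has the highest Borda score (2547).

A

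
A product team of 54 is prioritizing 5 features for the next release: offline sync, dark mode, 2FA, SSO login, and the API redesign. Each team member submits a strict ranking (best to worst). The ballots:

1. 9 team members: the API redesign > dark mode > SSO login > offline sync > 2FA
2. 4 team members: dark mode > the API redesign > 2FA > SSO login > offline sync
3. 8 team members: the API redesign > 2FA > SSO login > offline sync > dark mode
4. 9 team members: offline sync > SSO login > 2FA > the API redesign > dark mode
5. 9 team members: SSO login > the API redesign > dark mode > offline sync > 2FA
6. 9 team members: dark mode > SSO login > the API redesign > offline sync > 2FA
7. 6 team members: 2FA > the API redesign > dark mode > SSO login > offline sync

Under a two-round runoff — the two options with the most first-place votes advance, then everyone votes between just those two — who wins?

the API redesign

Round 1 first-place votes: offline sync 9, dark mode 13, 2FA 6, SSO login 9, the API redesign 17.
the API redesign and dark mode advance.
Runoff: the API redesign is preferred to dark mode by 41 voters; dark mode by 13.
the API redesign wins the runoff.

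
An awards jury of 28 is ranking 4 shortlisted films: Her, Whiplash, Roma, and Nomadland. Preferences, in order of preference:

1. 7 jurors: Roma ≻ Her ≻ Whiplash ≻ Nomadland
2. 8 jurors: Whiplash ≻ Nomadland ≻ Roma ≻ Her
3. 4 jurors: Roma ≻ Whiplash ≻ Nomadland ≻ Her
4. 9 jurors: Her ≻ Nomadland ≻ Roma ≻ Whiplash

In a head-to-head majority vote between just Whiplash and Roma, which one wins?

Roma

Voters preferring Whiplash to Roma: 8; preferring Roma to Whiplash: 20.
Roma wins the head-to-head.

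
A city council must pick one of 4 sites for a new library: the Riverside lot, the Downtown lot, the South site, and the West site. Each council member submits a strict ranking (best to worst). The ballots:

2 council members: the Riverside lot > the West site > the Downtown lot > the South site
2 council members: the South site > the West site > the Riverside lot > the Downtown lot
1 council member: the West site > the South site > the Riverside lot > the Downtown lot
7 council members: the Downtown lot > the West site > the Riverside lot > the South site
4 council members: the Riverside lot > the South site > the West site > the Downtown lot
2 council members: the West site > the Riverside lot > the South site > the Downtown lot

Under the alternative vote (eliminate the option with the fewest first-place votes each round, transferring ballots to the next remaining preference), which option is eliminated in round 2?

the West site

Round 1: the Riverside lot 6, the Downtown lot 7, the South site 2, the West site 3. Eliminate the South site.
Round 2: the Riverside lot 6, the Downtown lot 7, the West site 5. Eliminate the West site.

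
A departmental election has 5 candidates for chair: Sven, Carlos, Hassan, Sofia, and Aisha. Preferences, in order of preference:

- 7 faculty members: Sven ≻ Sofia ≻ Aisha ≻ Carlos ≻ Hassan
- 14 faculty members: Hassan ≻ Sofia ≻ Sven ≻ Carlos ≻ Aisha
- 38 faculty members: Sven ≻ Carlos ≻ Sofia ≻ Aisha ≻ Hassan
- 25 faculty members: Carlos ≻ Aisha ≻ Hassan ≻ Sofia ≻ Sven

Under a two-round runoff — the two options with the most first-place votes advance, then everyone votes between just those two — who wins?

Round 1 first-place votes: Sven 45, Carlos 25, Hassan 14, Sofia 0, Aisha 0.
Sven and Carlos advance.
Runoff: Sven is preferred to Carlos by 59 voters; Carlos by 25.
Sven wins the runoff.

Sven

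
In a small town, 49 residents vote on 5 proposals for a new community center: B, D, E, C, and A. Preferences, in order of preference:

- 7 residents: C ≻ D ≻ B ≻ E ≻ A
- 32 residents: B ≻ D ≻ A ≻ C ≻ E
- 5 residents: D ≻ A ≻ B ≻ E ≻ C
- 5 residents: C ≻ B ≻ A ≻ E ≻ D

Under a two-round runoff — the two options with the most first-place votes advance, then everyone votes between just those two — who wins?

Round 1 first-place votes: B 32, D 5, E 0, C 12, A 0.
B and C advance.
Runoff: B is preferred to C by 37 voters; C by 12.
B wins the runoff.

B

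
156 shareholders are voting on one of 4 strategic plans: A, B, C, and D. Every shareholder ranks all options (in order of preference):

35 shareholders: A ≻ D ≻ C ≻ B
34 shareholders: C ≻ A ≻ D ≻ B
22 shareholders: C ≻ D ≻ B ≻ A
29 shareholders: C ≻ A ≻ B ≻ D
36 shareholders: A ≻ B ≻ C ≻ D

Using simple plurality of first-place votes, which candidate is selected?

First-place votes: A 71, B 0, C 85, D 0.
C has the most first-place votes.

C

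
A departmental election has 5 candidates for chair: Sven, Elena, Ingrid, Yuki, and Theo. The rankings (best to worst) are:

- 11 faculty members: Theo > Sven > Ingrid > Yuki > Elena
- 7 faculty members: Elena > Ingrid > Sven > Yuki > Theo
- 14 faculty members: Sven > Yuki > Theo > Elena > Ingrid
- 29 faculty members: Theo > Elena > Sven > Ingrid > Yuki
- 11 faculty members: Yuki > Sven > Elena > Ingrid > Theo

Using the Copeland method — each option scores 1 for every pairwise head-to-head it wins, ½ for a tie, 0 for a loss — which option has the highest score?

Theo

Sven: beats Ingrid and Yuki; ties Elena; loses to Theo → score 2.5.
Elena: beats Ingrid; ties Sven and Yuki; loses to Theo → score 2.
Ingrid: beats Yuki; loses to Sven, Elena, and Theo → score 1.
Yuki: ties Elena; loses to Sven, Ingrid, and Theo → score 0.5.
Theo: beats Sven, Elena, Ingrid, and Yuki → score 4.
Theo has the best pairwise record.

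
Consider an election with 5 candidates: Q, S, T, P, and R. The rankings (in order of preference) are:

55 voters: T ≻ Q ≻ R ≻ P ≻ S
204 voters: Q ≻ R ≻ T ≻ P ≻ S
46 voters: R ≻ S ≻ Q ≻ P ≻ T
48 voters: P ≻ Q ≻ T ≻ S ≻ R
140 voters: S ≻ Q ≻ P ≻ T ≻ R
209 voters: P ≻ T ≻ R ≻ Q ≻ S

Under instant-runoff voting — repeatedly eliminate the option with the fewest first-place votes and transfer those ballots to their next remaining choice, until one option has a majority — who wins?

Q

Round 1: Q 204, S 140, T 55, P 257, R 46. Eliminate R.
Round 2: Q 204, S 186, T 55, P 257. Eliminate T.
Round 3: Q 259, S 186, P 257. Eliminate S.
Round 4: Q 445, P 257. Q has a majority.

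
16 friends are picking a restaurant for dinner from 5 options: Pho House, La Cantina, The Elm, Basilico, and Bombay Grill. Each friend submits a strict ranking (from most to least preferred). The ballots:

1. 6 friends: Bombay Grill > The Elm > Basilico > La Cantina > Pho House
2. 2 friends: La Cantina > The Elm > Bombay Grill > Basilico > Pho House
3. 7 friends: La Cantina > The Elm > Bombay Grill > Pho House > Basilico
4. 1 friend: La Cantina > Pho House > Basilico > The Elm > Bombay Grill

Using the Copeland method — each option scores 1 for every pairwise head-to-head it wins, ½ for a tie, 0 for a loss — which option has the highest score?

La Cantina

Pho House: ties Basilico; loses to La Cantina, The Elm, and Bombay Grill → score 0.5.
La Cantina: beats Pho House, The Elm, Basilico, and Bombay Grill → score 4.
The Elm: beats Pho House, Basilico, and Bombay Grill; loses to La Cantina → score 3.
Basilico: ties Pho House; loses to La Cantina, The Elm, and Bombay Grill → score 0.5.
Bombay Grill: beats Pho House and Basilico; loses to La Cantina and The Elm → score 2.
La Cantina has the best pairwise record.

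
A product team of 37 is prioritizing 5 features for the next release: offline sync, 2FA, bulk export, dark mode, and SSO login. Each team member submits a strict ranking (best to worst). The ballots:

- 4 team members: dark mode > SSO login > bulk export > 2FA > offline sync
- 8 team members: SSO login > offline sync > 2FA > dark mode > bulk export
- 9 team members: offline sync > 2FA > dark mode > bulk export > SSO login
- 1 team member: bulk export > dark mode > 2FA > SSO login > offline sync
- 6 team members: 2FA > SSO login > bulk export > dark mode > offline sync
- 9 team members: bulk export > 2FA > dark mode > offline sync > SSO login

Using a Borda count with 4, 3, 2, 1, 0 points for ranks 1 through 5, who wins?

offline sync: 4·0 + 8·3 + 9·4 + 1·0 + 6·0 + 9·1 = 69
2FA: 4·1 + 8·2 + 9·3 + 1·2 + 6·4 + 9·3 = 100
bulk export: 4·2 + 8·0 + 9·1 + 1·4 + 6·2 + 9·4 = 69
dark mode: 4·4 + 8·1 + 9·2 + 1·3 + 6·1 + 9·2 = 69
SSO login: 4·3 + 8·4 + 9·0 + 1·1 + 6·3 + 9·0 = 63
2FA has the highest Borda score (100).

2FA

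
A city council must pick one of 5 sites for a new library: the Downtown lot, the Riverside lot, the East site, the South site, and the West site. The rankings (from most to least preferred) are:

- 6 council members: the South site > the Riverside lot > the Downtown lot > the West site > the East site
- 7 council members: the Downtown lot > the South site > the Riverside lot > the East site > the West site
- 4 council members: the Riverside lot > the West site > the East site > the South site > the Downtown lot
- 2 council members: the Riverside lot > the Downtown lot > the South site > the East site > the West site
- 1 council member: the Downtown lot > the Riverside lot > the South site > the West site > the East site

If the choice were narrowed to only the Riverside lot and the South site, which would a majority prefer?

Voters preferring the Riverside lot to the South site: 7; preferring the South site to the Riverside lot: 13.
the South site wins the head-to-head.

the South site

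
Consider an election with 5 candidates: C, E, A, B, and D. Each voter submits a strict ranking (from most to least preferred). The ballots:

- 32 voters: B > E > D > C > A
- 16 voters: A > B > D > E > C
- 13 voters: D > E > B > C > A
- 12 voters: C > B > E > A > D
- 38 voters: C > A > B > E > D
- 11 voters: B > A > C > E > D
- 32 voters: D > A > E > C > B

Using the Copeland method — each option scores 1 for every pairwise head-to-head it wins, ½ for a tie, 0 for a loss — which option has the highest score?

A

C: beats A and B; loses to E and D → score 2.
E: beats C and D; loses to A and B → score 2.
A: beats E and B; ties D; loses to C → score 2.5.
B: beats E and D; loses to C and A → score 2.
D: beats C; ties A; loses to E and B → score 1.5.
A has the best pairwise record.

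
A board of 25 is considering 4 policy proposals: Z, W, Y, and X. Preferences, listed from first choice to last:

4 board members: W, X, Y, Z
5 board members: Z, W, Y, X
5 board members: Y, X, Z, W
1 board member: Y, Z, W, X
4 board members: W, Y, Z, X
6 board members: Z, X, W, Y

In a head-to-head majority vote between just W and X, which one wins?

Voters preferring W to X: 14; preferring X to W: 11.
W wins the head-to-head.

W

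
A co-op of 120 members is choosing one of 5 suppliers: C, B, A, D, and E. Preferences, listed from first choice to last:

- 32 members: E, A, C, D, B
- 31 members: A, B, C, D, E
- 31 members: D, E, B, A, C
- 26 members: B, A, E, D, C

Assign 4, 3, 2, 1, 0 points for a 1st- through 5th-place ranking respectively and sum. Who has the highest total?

A

C: 32·2 + 31·2 + 31·0 + 26·0 = 126
B: 32·0 + 31·3 + 31·2 + 26·4 = 259
A: 32·3 + 31·4 + 31·1 + 26·3 = 329
D: 32·1 + 31·1 + 31·4 + 26·1 = 213
E: 32·4 + 31·0 + 31·3 + 26·2 = 273
A has the highest Borda score (329).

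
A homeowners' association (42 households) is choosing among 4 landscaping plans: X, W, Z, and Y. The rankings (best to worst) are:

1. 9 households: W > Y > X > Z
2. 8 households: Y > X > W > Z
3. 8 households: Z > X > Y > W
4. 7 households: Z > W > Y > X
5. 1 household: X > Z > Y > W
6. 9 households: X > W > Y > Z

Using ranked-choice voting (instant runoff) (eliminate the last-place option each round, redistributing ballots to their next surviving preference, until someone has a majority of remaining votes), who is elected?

X

Round 1: X 10, W 9, Z 15, Y 8. Eliminate Y.
Round 2: X 18, W 9, Z 15. Eliminate W.
Round 3: X 27, Z 15. X has a majority.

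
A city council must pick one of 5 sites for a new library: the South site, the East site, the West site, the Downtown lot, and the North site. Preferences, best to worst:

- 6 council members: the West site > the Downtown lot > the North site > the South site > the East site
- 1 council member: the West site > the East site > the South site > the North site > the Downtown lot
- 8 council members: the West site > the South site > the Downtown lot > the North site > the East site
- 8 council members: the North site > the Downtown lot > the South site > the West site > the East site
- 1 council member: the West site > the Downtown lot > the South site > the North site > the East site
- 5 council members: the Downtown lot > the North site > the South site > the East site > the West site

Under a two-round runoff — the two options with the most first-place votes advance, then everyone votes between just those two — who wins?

Round 1 first-place votes: the South site 0, the East site 0, the West site 16, the Downtown lot 5, the North site 8.
the West site and the North site advance.
Runoff: the West site is preferred to the North site by 16 voters; the North site by 13.
the West site wins the runoff.

the West site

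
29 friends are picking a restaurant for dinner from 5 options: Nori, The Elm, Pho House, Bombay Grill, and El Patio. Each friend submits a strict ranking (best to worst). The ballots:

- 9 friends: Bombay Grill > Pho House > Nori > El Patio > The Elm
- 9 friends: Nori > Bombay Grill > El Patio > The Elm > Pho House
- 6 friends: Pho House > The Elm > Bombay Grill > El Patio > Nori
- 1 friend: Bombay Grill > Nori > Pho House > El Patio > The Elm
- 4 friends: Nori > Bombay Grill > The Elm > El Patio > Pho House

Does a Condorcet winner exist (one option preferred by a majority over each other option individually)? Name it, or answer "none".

Bombay Grill vs Nori: 16–13 for Bombay Grill.
Bombay Grill vs The Elm: 23–6 for Bombay Grill.
Bombay Grill vs Pho House: 23–6 for Bombay Grill.
Bombay Grill vs El Patio: 29–0 for Bombay Grill.
Bombay Grill beats every other option head-to-head.

Bombay Grill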